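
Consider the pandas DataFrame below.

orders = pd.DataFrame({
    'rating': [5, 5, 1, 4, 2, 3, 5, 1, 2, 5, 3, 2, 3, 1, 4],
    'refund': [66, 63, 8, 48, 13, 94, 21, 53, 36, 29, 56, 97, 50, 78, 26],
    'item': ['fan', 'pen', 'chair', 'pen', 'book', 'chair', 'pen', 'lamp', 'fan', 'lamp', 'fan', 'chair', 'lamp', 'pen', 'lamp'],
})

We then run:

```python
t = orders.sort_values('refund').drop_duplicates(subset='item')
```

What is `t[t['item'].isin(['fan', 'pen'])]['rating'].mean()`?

sort by refund:
    rating  refund   item
2        1       8  chair
4        2      13   book
6        5      21    pen
14       4      26   lamp
9        5      29   lamp
8        2      36    fan
3        4      48    pen
12       3      50   lamp
7        1      53   lamp
10       3      56    fan
1        5      63    pen
0        5      66    fan
13       1      78    pen
5        3      94  chair
11       2      97  chair
drop duplicate item (keep=first):
    rating  refund   item
2        1       8  chair
4        2      13   book
6        5      21    pen
14       4      26   lamp
8        2      36    fan
filter rows where item in ['fan', 'pen']:
   rating  refund item
6       5      21  pen
8       2      36  fan

3.5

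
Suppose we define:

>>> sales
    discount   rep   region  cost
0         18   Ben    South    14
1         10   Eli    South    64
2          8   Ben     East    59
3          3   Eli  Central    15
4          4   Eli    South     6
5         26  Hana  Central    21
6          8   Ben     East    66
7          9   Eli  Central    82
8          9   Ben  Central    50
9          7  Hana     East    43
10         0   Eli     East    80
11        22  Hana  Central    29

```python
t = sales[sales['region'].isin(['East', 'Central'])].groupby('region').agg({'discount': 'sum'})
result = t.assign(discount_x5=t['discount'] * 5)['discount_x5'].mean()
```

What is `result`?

filter rows where region in ['East', 'Central']:
    discount   rep   region  cost
2          8   Ben     East    59
3          3   Eli  Central    15
5         26  Hana  Central    21
6          8   Ben     East    66
7          9   Eli  Central    82
8          9   Ben  Central    50
9          7  Hana     East    43
10         0   Eli     East    80
11        22  Hana  Central    29
group by region, sum of discount:
         discount
region           
Central        69
East           23
add column discount_x5 = t['discount'] * 5:
         discount  discount_x5
region                        
Central        69          345
East           23          115
mean of column 'discount_x5' → 230.0

230.0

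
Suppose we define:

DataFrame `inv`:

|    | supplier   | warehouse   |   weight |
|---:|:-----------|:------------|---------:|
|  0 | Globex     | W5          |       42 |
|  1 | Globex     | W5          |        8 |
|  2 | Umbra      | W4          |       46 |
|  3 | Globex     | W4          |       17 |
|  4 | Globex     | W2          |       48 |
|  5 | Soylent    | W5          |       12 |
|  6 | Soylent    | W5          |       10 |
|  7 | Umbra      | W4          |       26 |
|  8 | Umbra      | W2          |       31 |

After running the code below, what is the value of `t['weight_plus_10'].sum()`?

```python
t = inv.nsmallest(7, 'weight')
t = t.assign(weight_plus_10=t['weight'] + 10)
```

take 7 rows with smallest weight:
  supplier warehouse  weight
1   Globex        W5       8
6  Soylent        W5      10
5  Soylent        W5      12
3   Globex        W4      17
7    Umbra        W4      26
8    Umbra        W2      31
0   Globex        W5      42
add column weight_plus_10 = t['weight'] + 10:
  supplier warehouse  weight  weight_plus_10
1   Globex        W5       8              18
6  Soylent        W5      10              20
5  Soylent        W5      12              22
3   Globex        W4      17              27
7    Umbra        W4      26              36
8    Umbra        W2      31              41
0   Globex        W5      42              52
Finally, sum of column 'weight_plus_10' = 216.

216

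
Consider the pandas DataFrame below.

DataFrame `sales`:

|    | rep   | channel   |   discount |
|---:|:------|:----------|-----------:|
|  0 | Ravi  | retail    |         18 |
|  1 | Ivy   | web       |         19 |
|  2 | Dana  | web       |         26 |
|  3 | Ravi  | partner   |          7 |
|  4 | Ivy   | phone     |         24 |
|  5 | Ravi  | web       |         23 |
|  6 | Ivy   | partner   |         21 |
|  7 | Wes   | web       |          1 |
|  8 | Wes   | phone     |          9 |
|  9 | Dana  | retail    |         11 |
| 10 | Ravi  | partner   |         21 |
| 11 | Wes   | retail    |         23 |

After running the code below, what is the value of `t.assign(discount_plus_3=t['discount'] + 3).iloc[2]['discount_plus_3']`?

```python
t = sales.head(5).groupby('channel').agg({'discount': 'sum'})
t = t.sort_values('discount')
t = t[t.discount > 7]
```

take first 5 rows:
    rep  channel  discount
0  Ravi   retail        18
1   Ivy      web        19
2  Dana      web        26
3  Ravi  partner         7
4   Ivy    phone        24
group by channel, sum of discount:
         discount
channel          
partner         7
phone          24
retail         18
web            45
sort by discount:
         discount
channel          
partner         7
retail         18
phone          24
web            45
filter rows where discount > 7:
         discount
channel          
retail         18
phone          24
web            45
add column discount_plus_3 = t['discount'] + 3:
         discount  discount_plus_3
channel                           
retail         18               21
phone          24               27
web            45               48
value at position 2, column 'discount_plus_3' → 48

48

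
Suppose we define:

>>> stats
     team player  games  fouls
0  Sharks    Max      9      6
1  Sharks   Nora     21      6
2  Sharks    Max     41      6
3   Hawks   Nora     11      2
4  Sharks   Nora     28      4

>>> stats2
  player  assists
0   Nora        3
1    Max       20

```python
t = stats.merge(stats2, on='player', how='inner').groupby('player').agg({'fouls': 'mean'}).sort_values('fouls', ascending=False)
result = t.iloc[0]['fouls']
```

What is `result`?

merge on 'player' (how='inner') → 5 rows:
     team player  games  fouls  assists
0  Sharks    Max      9      6       20
1  Sharks   Nora     21      6        3
2  Sharks    Max     41      6       20
3   Hawks   Nora     11      2        3
4  Sharks   Nora     28      4        3
group by player, mean of fouls:
        fouls
player       
Max       6.0
Nora      4.0
sort by fouls descending:
        fouls
player       
Max       6.0
Nora      4.0
So iloc[0]['fouls'] = 6.0.

6.0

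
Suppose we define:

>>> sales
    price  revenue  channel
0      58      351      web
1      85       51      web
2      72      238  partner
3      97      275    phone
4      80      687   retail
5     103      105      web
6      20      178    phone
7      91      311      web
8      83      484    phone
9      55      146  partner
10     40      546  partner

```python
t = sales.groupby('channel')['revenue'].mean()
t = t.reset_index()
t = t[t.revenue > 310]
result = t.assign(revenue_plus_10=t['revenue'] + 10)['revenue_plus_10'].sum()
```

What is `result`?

1019.33333333

group by channel, mean of revenue:
channel
partner    310.000000
phone      312.333333
retail     687.000000
web        204.500000
Name: revenue, dtype: float64
reset_index():
   channel     revenue
0  partner  310.000000
1    phone  312.333333
2   retail  687.000000
3      web  204.500000
filter rows where revenue > 310:
  channel     revenue
1   phone  312.333333
2  retail  687.000000
add column revenue_plus_10 = t['revenue'] + 10:
  channel     revenue  revenue_plus_10
1   phone  312.333333       322.333333
2  retail  687.000000       697.000000
Taking the sum of column 'revenue_plus_10' gives 1019.33333333.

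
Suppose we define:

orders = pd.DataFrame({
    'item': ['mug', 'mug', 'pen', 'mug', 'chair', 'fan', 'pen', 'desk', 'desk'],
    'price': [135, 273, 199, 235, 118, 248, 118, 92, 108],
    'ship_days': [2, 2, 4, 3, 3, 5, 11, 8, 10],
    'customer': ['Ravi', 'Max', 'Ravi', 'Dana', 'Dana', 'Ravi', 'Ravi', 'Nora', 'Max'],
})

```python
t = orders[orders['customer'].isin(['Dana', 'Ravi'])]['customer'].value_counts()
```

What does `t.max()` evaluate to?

filter rows where customer in ['Dana', 'Ravi']:
    item  price  ship_days customer
0    mug    135          2     Ravi
2    pen    199          4     Ravi
3    mug    235          3     Dana
4  chair    118          3     Dana
5    fan    248          5     Ravi
6    pen    118         11     Ravi
value_counts of customer:
customer
Ravi    4
Dana    2
Name: count, dtype: int64
So max() = 4.

4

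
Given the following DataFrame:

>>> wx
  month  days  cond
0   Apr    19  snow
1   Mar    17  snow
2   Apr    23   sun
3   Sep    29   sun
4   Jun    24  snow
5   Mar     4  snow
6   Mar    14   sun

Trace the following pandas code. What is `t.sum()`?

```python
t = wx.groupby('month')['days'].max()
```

93

group by month, max of days:
month
Apr    23
Jun    24
Mar    17
Sep    29
Name: days, dtype: int64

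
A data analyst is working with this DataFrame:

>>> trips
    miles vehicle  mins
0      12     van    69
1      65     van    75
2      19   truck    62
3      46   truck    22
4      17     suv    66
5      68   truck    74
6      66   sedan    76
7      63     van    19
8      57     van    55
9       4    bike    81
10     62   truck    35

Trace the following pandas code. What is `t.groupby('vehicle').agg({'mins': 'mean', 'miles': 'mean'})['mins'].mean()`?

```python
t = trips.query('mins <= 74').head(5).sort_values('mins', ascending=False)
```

62.5555555556

filter rows where mins <= 74:
    miles vehicle  mins
0      12     van    69
2      19   truck    62
3      46   truck    22
4      17     suv    66
5      68   truck    74
7      63     van    19
8      57     van    55
10     62   truck    35
take first 5 rows:
   miles vehicle  mins
0     12     van    69
2     19   truck    62
3     46   truck    22
4     17     suv    66
5     68   truck    74
sort by mins descending:
   miles vehicle  mins
5     68   truck    74
0     12     van    69
4     17     suv    66
2     19   truck    62
3     46   truck    22
group by vehicle: mean(mins), mean(miles):
              mins      miles
vehicle                      
suv      66.000000  17.000000
truck    52.666667  44.333333
van      69.000000  12.000000
Taking the mean of column 'mins' gives 62.5555555556.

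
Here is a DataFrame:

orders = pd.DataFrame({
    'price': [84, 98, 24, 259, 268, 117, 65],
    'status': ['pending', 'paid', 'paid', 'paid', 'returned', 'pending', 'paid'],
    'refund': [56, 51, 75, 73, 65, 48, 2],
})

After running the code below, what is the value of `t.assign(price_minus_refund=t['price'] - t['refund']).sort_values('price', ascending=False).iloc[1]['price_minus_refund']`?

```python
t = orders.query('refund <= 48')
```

filter rows where refund <= 48:
   price   status  refund
5    117  pending      48
6     65     paid       2
add column price_minus_refund = t['price'] - t['refund']:
   price   status  refund  price_minus_refund
5    117  pending      48                  69
6     65     paid       2                  63
sort by price descending:
   price   status  refund  price_minus_refund
5    117  pending      48                  69
6     65     paid       2                  63
Reading off the value at position 1, column 'price_minus_refund', we get 63.

63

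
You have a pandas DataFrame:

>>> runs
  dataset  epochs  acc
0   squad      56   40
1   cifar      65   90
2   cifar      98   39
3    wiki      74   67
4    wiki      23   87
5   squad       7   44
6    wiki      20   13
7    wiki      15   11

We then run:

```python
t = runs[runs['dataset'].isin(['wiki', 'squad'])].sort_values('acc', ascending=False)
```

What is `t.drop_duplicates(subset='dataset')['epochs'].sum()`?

30

filter rows where dataset in ['wiki', 'squad']:
  dataset  epochs  acc
0   squad      56   40
3    wiki      74   67
4    wiki      23   87
5   squad       7   44
6    wiki      20   13
7    wiki      15   11
sort by acc descending:
  dataset  epochs  acc
4    wiki      23   87
3    wiki      74   67
5   squad       7   44
0   squad      56   40
6    wiki      20   13
7    wiki      15   11
drop duplicate dataset (keep=first):
  dataset  epochs  acc
4    wiki      23   87
5   squad       7   44
Reading off the sum of column 'epochs', we get 30.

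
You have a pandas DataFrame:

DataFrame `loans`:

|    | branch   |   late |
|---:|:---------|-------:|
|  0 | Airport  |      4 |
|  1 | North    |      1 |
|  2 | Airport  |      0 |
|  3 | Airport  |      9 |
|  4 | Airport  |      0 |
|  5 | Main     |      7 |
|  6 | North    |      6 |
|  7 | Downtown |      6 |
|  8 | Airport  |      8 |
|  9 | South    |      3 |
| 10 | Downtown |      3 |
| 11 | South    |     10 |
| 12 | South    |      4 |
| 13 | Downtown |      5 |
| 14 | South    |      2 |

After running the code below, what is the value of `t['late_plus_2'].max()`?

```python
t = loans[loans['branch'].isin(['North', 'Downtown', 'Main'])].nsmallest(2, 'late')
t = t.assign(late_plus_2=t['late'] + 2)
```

5

filter rows where branch in ['North', 'Downtown', 'Main']:
      branch  late
1      North     1
5       Main     7
6      North     6
7   Downtown     6
10  Downtown     3
13  Downtown     5
take 2 rows with smallest late:
      branch  late
1      North     1
10  Downtown     3
add column late_plus_2 = t['late'] + 2:
      branch  late  late_plus_2
1      North     1            3
10  Downtown     3            5
Finally, max of column 'late_plus_2' = 5.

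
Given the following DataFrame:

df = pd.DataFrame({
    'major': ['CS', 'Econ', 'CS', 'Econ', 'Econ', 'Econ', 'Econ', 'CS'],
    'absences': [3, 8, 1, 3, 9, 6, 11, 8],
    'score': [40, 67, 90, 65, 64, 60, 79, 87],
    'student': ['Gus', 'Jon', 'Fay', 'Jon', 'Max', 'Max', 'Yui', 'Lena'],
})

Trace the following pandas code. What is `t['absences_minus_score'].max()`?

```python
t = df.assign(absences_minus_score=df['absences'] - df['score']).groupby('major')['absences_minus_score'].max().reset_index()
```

add column absences_minus_score = df['absences'] - df['score']:
  major  absences  score student  absences_minus_score
0    CS         3     40     Gus                   -37
1  Econ         8     67     Jon                   -59
2    CS         1     90     Fay                   -89
3  Econ         3     65     Jon                   -62
4  Econ         9     64     Max                   -55
5  Econ         6     60     Max                   -54
6  Econ        11     79     Yui                   -68
7    CS         8     87    Lena                   -79
group by major, max of absences_minus_score:
major
CS     -37
Econ   -54
Name: absences_minus_score, dtype: int64
reset_index():
  major  absences_minus_score
0    CS                   -37
1  Econ                   -54

-37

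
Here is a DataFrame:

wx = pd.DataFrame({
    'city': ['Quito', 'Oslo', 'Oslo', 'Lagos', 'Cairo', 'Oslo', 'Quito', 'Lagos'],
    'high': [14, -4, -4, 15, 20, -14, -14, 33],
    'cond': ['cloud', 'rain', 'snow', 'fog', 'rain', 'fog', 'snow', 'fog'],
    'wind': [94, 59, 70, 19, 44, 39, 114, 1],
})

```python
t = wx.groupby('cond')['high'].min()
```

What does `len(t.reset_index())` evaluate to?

group by cond, min of high:
cond
cloud    14
fog     -14
rain     -4
snow    -14
Name: high, dtype: int64
reset_index():
    cond  high
0  cloud    14
1    fog   -14
2   rain    -4
3   snow   -14

4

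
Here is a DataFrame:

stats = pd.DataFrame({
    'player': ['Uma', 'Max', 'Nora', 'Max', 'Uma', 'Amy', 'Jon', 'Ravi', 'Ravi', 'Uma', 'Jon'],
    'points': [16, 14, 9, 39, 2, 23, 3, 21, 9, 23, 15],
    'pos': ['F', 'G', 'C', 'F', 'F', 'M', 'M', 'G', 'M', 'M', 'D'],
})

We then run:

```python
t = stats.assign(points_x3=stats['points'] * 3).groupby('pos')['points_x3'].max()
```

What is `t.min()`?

27

add column points_x3 = stats['points'] * 3:
   player  points pos  points_x3
0     Uma      16   F         48
1     Max      14   G         42
2    Nora       9   C         27
3     Max      39   F        117
4     Uma       2   F          6
5     Amy      23   M         69
6     Jon       3   M          9
7    Ravi      21   G         63
8    Ravi       9   M         27
9     Uma      23   M         69
10    Jon      15   D         45
group by pos, max of points_x3:
pos
C     27
D     45
F    117
G     63
M     69
Name: points_x3, dtype: int64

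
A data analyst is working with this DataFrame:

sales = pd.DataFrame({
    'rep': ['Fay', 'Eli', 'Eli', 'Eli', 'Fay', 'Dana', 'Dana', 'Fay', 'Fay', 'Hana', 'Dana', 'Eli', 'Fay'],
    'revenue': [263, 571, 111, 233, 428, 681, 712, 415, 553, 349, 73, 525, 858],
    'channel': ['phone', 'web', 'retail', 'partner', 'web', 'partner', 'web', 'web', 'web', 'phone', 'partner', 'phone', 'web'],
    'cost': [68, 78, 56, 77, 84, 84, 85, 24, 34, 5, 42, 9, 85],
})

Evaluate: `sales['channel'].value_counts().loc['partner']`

value_counts of channel:
channel
web        6
phone      3
partner    3
retail     1
Name: count, dtype: int64

3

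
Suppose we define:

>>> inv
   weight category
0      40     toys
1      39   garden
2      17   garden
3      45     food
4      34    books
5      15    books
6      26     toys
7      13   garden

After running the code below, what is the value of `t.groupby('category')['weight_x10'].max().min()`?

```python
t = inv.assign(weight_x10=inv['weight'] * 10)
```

add column weight_x10 = inv['weight'] * 10:
   weight category  weight_x10
0      40     toys         400
1      39   garden         390
2      17   garden         170
3      45     food         450
4      34    books         340
5      15    books         150
6      26     toys         260
7      13   garden         130
group by category, max of weight_x10:
category
books     340
food      450
garden    390
toys      400
Name: weight_x10, dtype: int64
Then the min of the resulting series: 340

340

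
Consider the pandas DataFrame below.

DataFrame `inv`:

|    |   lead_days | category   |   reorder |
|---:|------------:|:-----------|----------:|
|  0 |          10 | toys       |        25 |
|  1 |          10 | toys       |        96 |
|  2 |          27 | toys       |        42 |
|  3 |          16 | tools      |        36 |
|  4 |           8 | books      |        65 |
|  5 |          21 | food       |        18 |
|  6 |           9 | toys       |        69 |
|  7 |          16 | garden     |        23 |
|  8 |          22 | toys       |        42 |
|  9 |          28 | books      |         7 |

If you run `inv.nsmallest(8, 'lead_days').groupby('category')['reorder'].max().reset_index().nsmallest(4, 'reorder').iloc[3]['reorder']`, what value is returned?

take 8 rows with smallest lead_days:
   lead_days category  reorder
4          8    books       65
6          9     toys       69
0         10     toys       25
1         10     toys       96
3         16    tools       36
7         16   garden       23
5         21     food       18
8         22     toys       42
group by category, max of reorder:
category
books     65
food      18
garden    23
tools     36
toys      96
Name: reorder, dtype: int64
reset_index():
  category  reorder
0    books       65
1     food       18
2   garden       23
3    tools       36
4     toys       96
take 4 rows with smallest reorder:
  category  reorder
1     food       18
2   garden       23
3    tools       36
0    books       65
value at position 3, column 'reorder' → 65

65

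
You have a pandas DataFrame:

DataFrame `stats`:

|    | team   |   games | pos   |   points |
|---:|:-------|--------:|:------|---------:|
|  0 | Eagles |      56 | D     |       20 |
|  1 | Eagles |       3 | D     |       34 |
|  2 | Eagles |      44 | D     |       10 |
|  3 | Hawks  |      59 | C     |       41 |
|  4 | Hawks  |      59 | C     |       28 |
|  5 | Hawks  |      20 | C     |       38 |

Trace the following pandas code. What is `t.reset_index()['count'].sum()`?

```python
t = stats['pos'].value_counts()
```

6

value_counts of pos:
pos
D    3
C    3
Name: count, dtype: int64
reset_index():
  pos  count
0   D      3
1   C      3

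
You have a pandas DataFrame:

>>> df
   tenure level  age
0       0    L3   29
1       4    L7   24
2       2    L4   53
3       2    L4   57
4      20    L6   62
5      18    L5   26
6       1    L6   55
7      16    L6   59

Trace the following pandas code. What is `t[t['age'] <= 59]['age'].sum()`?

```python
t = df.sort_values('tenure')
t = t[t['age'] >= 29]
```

sort by tenure:
   tenure level  age
0       0    L3   29
6       1    L6   55
2       2    L4   53
3       2    L4   57
1       4    L7   24
7      16    L6   59
5      18    L5   26
4      20    L6   62
filter rows where age >= 29:
   tenure level  age
0       0    L3   29
6       1    L6   55
2       2    L4   53
3       2    L4   57
7      16    L6   59
4      20    L6   62
filter rows where age <= 59:
   tenure level  age
0       0    L3   29
6       1    L6   55
2       2    L4   53
3       2    L4   57
7      16    L6   59
Reading off the sum of column 'age', we get 253.

253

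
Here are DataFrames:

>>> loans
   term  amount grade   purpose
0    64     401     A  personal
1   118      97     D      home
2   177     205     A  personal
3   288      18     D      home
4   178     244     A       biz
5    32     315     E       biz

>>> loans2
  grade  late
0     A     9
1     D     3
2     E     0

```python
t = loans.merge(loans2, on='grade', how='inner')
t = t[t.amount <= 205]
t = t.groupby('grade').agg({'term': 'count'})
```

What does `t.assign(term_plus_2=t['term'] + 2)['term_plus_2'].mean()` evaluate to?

merge on 'grade' (how='inner') → 6 rows:
   term  amount grade   purpose  late
0    64     401     A  personal     9
1   118      97     D      home     3
2   177     205     A  personal     9
3   288      18     D      home     3
4   178     244     A       biz     9
5    32     315     E       biz     0
filter rows where amount <= 205:
   term  amount grade   purpose  late
1   118      97     D      home     3
2   177     205     A  personal     9
3   288      18     D      home     3
group by grade, count of term:
       term
grade      
A         1
D         2
add column term_plus_2 = t['term'] + 2:
       term  term_plus_2
grade                   
A         1            3
D         2            4
So mean() = 3.5.

3.5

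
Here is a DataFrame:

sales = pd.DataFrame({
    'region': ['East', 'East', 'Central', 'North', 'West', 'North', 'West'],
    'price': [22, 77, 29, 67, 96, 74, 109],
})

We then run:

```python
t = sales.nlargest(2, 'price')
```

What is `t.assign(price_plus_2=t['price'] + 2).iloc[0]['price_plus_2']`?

111

take 2 rows with largest price:
  region  price
6   West    109
4   West     96
add column price_plus_2 = t['price'] + 2:
  region  price  price_plus_2
6   West    109           111
4   West     96            98
value at position 0, column 'price_plus_2' → 111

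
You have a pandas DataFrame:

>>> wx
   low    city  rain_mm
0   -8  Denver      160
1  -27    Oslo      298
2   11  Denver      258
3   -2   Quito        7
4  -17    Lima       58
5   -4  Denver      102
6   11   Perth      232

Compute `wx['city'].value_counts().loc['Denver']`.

value_counts of city:
city
Denver    3
Oslo      1
Quito     1
Lima      1
Perth     1
Name: count, dtype: int64
The value at index 'Denver' is 3.

3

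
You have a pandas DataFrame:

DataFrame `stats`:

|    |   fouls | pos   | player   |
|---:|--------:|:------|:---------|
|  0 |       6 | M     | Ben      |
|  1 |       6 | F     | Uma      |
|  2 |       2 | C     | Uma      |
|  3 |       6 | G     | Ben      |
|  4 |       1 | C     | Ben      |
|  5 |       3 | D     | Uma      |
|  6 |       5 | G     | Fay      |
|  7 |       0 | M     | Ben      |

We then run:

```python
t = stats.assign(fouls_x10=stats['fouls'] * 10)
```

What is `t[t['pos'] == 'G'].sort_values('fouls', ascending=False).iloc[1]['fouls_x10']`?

50

add column fouls_x10 = stats['fouls'] * 10:
   fouls pos player  fouls_x10
0      6   M    Ben         60
1      6   F    Uma         60
2      2   C    Uma         20
3      6   G    Ben         60
4      1   C    Ben         10
5      3   D    Uma         30
6      5   G    Fay         50
7      0   M    Ben          0
filter rows where pos == 'G':
   fouls pos player  fouls_x10
3      6   G    Ben         60
6      5   G    Fay         50
sort by fouls descending:
   fouls pos player  fouls_x10
3      6   G    Ben         60
6      5   G    Fay         50
Hence 50.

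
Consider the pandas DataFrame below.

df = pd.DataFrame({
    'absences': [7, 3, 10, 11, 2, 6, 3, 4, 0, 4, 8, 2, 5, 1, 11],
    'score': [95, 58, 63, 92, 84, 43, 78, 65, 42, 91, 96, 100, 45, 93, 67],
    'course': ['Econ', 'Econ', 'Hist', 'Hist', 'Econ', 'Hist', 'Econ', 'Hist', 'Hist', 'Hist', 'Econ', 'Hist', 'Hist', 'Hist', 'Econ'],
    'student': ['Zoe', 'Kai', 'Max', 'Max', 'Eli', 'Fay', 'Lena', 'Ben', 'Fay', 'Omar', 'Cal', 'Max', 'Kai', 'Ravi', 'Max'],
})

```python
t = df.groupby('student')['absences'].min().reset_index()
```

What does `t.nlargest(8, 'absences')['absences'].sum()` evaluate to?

33

group by student, min of absences:
student
Ben     4
Cal     8
Eli     2
Fay     0
Kai     3
Lena    3
Max     2
Omar    4
Ravi    1
Zoe     7
Name: absences, dtype: int64
reset_index():
  student  absences
0     Ben         4
1     Cal         8
2     Eli         2
3     Fay         0
4     Kai         3
5    Lena         3
6     Max         2
7    Omar         4
8    Ravi         1
9     Zoe         7
take 8 rows with largest absences:
  student  absences
1     Cal         8
9     Zoe         7
0     Ben         4
7    Omar         4
4     Kai         3
5    Lena         3
2     Eli         2
6     Max         2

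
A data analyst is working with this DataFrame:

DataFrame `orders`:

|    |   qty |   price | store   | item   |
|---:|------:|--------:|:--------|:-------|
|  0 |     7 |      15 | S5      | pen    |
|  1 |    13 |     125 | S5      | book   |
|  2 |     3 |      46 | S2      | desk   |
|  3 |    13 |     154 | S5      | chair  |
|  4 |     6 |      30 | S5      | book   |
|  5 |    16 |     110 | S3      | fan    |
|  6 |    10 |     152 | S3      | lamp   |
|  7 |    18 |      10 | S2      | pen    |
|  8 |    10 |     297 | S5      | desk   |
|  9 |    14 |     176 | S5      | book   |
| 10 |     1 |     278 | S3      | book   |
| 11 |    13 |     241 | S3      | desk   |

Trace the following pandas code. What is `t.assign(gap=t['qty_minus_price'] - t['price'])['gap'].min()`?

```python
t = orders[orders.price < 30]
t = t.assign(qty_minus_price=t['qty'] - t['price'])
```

-23

filter rows where price < 30:
   qty  price store item
0    7     15    S5  pen
7   18     10    S2  pen
add column qty_minus_price = t['qty'] - t['price']:
   qty  price store item  qty_minus_price
0    7     15    S5  pen               -8
7   18     10    S2  pen                8
add column gap = t['qty_minus_price'] - t['price']:
   qty  price store item  qty_minus_price  gap
0    7     15    S5  pen               -8  -23
7   18     10    S2  pen                8   -2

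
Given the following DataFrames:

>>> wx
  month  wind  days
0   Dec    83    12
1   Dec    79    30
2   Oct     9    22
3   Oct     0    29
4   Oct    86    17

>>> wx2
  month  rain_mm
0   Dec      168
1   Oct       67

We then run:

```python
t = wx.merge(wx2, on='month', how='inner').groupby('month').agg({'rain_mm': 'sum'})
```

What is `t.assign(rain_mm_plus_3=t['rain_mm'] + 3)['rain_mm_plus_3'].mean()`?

merge on 'month' (how='inner') → 5 rows:
  month  wind  days  rain_mm
0   Dec    83    12      168
1   Dec    79    30      168
2   Oct     9    22       67
3   Oct     0    29       67
4   Oct    86    17       67
group by month, sum of rain_mm:
       rain_mm
month         
Dec        336
Oct        201
add column rain_mm_plus_3 = t['rain_mm'] + 3:
       rain_mm  rain_mm_plus_3
month                         
Dec        336             339
Oct        201             204

271.5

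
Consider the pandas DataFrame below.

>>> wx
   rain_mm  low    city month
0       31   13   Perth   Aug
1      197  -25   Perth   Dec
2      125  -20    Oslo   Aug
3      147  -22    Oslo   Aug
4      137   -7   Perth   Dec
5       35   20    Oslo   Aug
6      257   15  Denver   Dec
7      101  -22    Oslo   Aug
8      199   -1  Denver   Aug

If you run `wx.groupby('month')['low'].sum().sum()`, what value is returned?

group by month, sum of low:
month
Aug   -32
Dec   -17
Name: low, dtype: int64
Hence -49.

-49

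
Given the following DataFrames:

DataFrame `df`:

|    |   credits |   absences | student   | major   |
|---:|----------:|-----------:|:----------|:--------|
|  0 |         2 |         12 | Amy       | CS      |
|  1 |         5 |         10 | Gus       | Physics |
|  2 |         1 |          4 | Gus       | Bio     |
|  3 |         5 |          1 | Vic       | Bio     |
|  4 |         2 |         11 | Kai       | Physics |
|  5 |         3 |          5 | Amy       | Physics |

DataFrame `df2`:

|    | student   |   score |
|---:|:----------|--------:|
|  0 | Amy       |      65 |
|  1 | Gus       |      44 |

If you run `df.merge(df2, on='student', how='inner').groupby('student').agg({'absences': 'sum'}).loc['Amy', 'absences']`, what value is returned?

merge on 'student' (how='inner') → 4 rows:
   credits  absences student    major  score
0        2        12     Amy       CS     65
1        5        10     Gus  Physics     44
2        1         4     Gus      Bio     44
3        3         5     Amy  Physics     65
group by student, sum of absences:
         absences
student          
Amy            17
Gus            14

17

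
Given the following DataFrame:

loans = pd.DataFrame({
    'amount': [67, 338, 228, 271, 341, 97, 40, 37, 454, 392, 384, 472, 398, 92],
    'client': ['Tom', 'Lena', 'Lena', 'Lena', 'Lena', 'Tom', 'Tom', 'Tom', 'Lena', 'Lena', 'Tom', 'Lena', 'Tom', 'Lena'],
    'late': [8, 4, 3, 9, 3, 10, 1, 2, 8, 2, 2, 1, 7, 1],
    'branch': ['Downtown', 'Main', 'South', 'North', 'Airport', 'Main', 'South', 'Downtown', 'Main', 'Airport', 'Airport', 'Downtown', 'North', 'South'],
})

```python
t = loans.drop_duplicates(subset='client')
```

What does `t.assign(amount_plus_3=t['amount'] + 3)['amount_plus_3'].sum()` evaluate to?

drop duplicate client (keep=first):
   amount client  late    branch
0      67    Tom     8  Downtown
1     338   Lena     4      Main
add column amount_plus_3 = t['amount'] + 3:
   amount client  late    branch  amount_plus_3
0      67    Tom     8  Downtown             70
1     338   Lena     4      Main            341
Finally, sum of column 'amount_plus_3' = 411.

411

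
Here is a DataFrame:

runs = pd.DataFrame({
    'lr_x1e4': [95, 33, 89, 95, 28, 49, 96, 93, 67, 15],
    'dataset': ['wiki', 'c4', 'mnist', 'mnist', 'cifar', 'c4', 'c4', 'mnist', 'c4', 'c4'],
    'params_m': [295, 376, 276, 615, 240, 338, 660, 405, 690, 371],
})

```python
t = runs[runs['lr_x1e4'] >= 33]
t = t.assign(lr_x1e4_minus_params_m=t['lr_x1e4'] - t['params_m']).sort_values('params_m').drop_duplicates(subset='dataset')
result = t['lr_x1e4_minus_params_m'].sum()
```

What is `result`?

filter rows where lr_x1e4 >= 33:
   lr_x1e4 dataset  params_m
0       95    wiki       295
1       33      c4       376
2       89   mnist       276
3       95   mnist       615
5       49      c4       338
6       96      c4       660
7       93   mnist       405
8       67      c4       690
add column lr_x1e4_minus_params_m = t['lr_x1e4'] - t['params_m']:
   lr_x1e4 dataset  params_m  lr_x1e4_minus_params_m
0       95    wiki       295                    -200
1       33      c4       376                    -343
2       89   mnist       276                    -187
3       95   mnist       615                    -520
5       49      c4       338                    -289
6       96      c4       660                    -564
7       93   mnist       405                    -312
8       67      c4       690                    -623
sort by params_m:
   lr_x1e4 dataset  params_m  lr_x1e4_minus_params_m
2       89   mnist       276                    -187
0       95    wiki       295                    -200
5       49      c4       338                    -289
1       33      c4       376                    -343
7       93   mnist       405                    -312
3       95   mnist       615                    -520
6       96      c4       660                    -564
8       67      c4       690                    -623
drop duplicate dataset (keep=first):
   lr_x1e4 dataset  params_m  lr_x1e4_minus_params_m
2       89   mnist       276                    -187
0       95    wiki       295                    -200
5       49      c4       338                    -289
Finally, sum of column 'lr_x1e4_minus_params_m' = -676.

-676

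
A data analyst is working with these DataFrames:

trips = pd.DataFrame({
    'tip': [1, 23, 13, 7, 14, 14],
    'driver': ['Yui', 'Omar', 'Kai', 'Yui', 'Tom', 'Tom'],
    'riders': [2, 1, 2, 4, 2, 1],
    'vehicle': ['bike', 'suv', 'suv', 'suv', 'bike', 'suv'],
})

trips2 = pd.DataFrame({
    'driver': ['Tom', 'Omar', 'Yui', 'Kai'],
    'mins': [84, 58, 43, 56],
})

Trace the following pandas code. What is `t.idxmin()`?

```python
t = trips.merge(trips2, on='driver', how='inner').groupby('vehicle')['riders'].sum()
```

merge on 'driver' (how='inner') → 6 rows:
   tip driver  riders vehicle  mins
0    1    Yui       2    bike    43
1   23   Omar       1     suv    58
2   13    Kai       2     suv    56
3    7    Yui       4     suv    43
4   14    Tom       2    bike    84
5   14    Tom       1     suv    84
group by vehicle, sum of riders:
vehicle
bike    4
suv     8
Name: riders, dtype: int64
Hence bike.

bike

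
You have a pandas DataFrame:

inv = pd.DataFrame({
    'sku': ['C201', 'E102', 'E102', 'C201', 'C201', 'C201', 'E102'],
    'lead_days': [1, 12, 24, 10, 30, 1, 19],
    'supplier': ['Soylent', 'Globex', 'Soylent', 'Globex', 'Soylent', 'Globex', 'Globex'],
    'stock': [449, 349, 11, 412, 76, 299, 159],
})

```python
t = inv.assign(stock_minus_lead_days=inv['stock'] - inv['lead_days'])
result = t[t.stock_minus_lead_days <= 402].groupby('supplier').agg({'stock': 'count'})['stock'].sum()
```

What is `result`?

6

add column stock_minus_lead_days = inv['stock'] - inv['lead_days']:
    sku  lead_days supplier  stock  stock_minus_lead_days
0  C201          1  Soylent    449                    448
1  E102         12   Globex    349                    337
2  E102         24  Soylent     11                    -13
3  C201         10   Globex    412                    402
4  C201         30  Soylent     76                     46
5  C201          1   Globex    299                    298
6  E102         19   Globex    159                    140
filter rows where stock_minus_lead_days <= 402:
    sku  lead_days supplier  stock  stock_minus_lead_days
1  E102         12   Globex    349                    337
2  E102         24  Soylent     11                    -13
3  C201         10   Globex    412                    402
4  C201         30  Soylent     76                     46
5  C201          1   Globex    299                    298
6  E102         19   Globex    159                    140
group by supplier, count of stock:
          stock
supplier       
Globex        4
Soylent       2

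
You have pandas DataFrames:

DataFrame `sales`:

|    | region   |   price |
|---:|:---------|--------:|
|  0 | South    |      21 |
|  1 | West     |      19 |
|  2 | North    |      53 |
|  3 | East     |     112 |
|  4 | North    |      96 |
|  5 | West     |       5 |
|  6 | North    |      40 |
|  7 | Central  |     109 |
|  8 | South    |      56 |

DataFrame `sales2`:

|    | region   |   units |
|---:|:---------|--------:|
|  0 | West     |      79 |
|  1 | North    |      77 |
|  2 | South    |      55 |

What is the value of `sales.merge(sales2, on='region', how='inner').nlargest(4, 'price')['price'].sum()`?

merge on 'region' (how='inner') → 7 rows:
  region  price  units
0  South     21     55
1   West     19     79
2  North     53     77
3  North     96     77
4   West      5     79
5  North     40     77
6  South     56     55
take 4 rows with largest price:
  region  price  units
3  North     96     77
6  South     56     55
2  North     53     77
5  North     40     77
Hence 245.

245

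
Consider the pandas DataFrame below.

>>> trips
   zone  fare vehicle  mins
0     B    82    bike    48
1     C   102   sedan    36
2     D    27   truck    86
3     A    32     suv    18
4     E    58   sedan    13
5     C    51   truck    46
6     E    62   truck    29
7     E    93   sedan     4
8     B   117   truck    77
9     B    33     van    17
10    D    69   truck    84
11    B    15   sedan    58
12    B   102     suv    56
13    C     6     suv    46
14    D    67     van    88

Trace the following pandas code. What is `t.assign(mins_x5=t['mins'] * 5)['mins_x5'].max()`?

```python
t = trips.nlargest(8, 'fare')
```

440

take 8 rows with largest fare:
   zone  fare vehicle  mins
8     B   117   truck    77
1     C   102   sedan    36
12    B   102     suv    56
7     E    93   sedan     4
0     B    82    bike    48
10    D    69   truck    84
14    D    67     van    88
6     E    62   truck    29
add column mins_x5 = t['mins'] * 5:
   zone  fare vehicle  mins  mins_x5
8     B   117   truck    77      385
1     C   102   sedan    36      180
12    B   102     suv    56      280
7     E    93   sedan     4       20
0     B    82    bike    48      240
10    D    69   truck    84      420
14    D    67     van    88      440
6     E    62   truck    29      145
Taking the max of column 'mins_x5' gives 440.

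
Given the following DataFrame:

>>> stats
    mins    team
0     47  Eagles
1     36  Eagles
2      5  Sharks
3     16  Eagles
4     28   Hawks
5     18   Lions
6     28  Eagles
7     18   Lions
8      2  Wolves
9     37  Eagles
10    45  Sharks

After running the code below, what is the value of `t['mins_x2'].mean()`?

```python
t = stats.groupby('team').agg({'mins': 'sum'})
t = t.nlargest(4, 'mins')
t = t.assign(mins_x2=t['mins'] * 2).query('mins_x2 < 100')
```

group by team, sum of mins:
        mins
team        
Eagles   164
Hawks     28
Lions     36
Sharks    50
Wolves     2
take 4 rows with largest mins:
        mins
team        
Eagles   164
Sharks    50
Lions     36
Hawks     28
add column mins_x2 = t['mins'] * 2:
        mins  mins_x2
team                 
Eagles   164      328
Sharks    50      100
Lions     36       72
Hawks     28       56
filter rows where mins_x2 < 100:
       mins  mins_x2
team                
Lions    36       72
Hawks    28       56

64.0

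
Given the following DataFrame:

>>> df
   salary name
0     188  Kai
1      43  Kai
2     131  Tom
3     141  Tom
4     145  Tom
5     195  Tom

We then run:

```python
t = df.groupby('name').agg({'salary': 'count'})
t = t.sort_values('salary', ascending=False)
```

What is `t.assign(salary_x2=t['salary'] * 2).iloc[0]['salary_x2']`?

group by name, count of salary:
      salary
name        
Kai        2
Tom        4
sort by salary descending:
      salary
name        
Tom        4
Kai        2
add column salary_x2 = t['salary'] * 2:
      salary  salary_x2
name                   
Tom        4          8
Kai        2          4

8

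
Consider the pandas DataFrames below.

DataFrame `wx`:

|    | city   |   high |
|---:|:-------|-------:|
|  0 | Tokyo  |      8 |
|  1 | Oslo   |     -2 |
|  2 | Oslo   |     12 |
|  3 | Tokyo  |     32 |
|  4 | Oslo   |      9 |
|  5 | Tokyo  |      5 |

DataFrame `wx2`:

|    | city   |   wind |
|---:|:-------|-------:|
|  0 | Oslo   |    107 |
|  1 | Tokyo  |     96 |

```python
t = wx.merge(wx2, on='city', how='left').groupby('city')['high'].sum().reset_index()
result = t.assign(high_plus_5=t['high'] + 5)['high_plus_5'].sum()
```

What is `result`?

merge on 'city' (how='left') → 6 rows:
    city  high  wind
0  Tokyo     8    96
1   Oslo    -2   107
2   Oslo    12   107
3  Tokyo    32    96
4   Oslo     9   107
5  Tokyo     5    96
group by city, sum of high:
city
Oslo     19
Tokyo    45
Name: high, dtype: int64
reset_index():
    city  high
0   Oslo    19
1  Tokyo    45
add column high_plus_5 = t['high'] + 5:
    city  high  high_plus_5
0   Oslo    19           24
1  Tokyo    45           50
Taking the sum of column 'high_plus_5' gives 74.

74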